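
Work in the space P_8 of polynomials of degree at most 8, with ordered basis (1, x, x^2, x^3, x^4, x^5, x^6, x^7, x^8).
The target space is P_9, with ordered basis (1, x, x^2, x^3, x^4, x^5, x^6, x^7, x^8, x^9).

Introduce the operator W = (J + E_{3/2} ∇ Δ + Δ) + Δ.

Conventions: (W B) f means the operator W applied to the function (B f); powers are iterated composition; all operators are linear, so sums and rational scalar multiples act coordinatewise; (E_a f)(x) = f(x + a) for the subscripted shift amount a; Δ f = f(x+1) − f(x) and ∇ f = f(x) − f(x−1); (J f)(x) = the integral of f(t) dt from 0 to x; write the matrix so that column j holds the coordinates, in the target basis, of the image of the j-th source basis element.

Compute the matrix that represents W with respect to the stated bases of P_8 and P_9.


the matrix is [[0, 2, 4, 11, 31, 169/2, 1787/8, 9251/16, 11813/8]; [1, 0, 4, 12, 44, 155, 507, 12509/8, 9251/2]; [0, 1/2, 0, 6, 24, 110, 465, 3549/2, 12509/2]; [0, 0, 1/3, 0, 8, 40, 220, 1085, 4732]; [0, 0, 0, 1/4, 0, 10, 60, 385, 2170]; [0, 0, 0, 0, 1/5, 0, 12, 84, 616]; [0, 0, 0, 0, 0, 1/6, 0, 14, 112]; [0, 0, 0, 0, 0, 0, 1/7, 0, 16]; [0, 0, 0, 0, 0, 0, 0, 1/8, 0]; [0, 0, 0, 0, 0, 0, 0, 0, 1/9]] (rows listed top to bottom)

image of 1: x
image of x: (1/2)x^2 + 2
image of x^2: (1/3)x^3 + 4x + 4
image of x^3: (1/4)x^4 + 6x^2 + 12x + 11
image of x^4: (1/5)x^5 + 8x^3 + 24x^2 + 44x + 31
image of x^5: (1/6)x^6 + 10x^4 + 40x^3 + 110x^2 + 155x + 169/2
image of x^6: (1/7)x^7 + 12x^5 + 60x^4 + 220x^3 + 465x^2 + 507x + 1787/8
image of x^7: (1/8)x^8 + 14x^6 + 84x^5 + 385x^4 + 1085x^3 + (3549/2)x^2 + (12509/8)x + 9251/16
image of x^8: (1/9)x^9 + 16x^7 + 112x^6 + 616x^5 + 2170x^4 + 4732x^3 + (12509/2)x^2 + (9251/2)x + 11813/8
each image's coordinates form column j of the matrix


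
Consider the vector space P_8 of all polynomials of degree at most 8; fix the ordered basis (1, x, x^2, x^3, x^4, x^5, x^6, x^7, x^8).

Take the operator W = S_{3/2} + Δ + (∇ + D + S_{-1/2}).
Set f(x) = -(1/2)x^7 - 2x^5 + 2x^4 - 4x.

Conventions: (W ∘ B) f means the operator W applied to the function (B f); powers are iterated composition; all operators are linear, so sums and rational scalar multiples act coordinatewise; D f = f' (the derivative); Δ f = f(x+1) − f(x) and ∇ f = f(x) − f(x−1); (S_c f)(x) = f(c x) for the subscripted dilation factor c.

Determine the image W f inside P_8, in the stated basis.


S_{3/2} f = -(2187/256)x^7 - (243/16)x^5 + (81/8)x^4 - 6x
Δ f = -(7/2)x^6 - (21/2)x^5 - (55/2)x^4 - (59/2)x^3 - (37/2)x^2 - (11/2)x - 9/2
∇ f = -(7/2)x^6 + (21/2)x^5 - (55/2)x^4 + (91/2)x^3 - (85/2)x^2 + (43/2)x - 17/2
D f = -(7/2)x^6 - 10x^4 + 8x^3 - 4
S_{-1/2} f = (1/256)x^7 + (1/16)x^5 + (1/8)x^4 + 2x
(∇ + D + S_{-1/2}) f = (1/256)x^7 - 7x^6 + (169/16)x^5 - (299/8)x^4 + (107/2)x^3 - (85/2)x^2 + (47/2)x - 25/2
(S_{3/2} + Δ + (∇ + D + S_{-1/2})) f = -(1093/128)x^7 - (21/2)x^6 - (121/8)x^5 - (219/4)x^4 + 24x^3 - 61x^2 + 12x - 17

the image equals g(x) = -(1093/128)x^7 - (21/2)x^6 - (121/8)x^5 - (219/4)x^4 + 24x^3 - 61x^2 + 12x - 17


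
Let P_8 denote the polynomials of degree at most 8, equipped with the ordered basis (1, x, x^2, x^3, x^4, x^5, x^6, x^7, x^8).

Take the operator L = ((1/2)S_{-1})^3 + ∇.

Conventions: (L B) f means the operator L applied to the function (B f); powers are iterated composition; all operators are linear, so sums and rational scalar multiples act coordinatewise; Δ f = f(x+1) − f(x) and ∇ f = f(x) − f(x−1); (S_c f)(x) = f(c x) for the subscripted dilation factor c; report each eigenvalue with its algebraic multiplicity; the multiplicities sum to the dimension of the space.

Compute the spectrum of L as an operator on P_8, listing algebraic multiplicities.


image of 1: 1/8
image of x: -(1/8)x + 1
image of x^2: (1/8)x^2 + 2x - 1
image of x^3: -(1/8)x^3 + 3x^2 - 3x + 1
image of x^4: (1/8)x^4 + 4x^3 - 6x^2 + 4x - 1
image of x^5: -(1/8)x^5 + 5x^4 - 10x^3 + 10x^2 - 5x + 1
image of x^6: (1/8)x^6 + 6x^5 - 15x^4 + 20x^3 - 15x^2 + 6x - 1
image of x^7: -(1/8)x^7 + 7x^6 - 21x^5 + 35x^4 - 35x^3 + 21x^2 - 7x + 1
image of x^8: (1/8)x^8 + 8x^7 - 28x^6 + 56x^5 - 70x^4 + 56x^3 - 28x^2 + 8x - 1
the matrix is upper triangular; its diagonal is (1/8, -1/8, 1/8, -1/8, 1/8, -1/8, 1/8, -1/8, 1/8)
for a triangular matrix the eigenvalues are the diagonal entries, with algebraic multiplicity their repetition count

λ = -1/8 (multiplicity 4), λ = 1/8 (multiplicity 5)


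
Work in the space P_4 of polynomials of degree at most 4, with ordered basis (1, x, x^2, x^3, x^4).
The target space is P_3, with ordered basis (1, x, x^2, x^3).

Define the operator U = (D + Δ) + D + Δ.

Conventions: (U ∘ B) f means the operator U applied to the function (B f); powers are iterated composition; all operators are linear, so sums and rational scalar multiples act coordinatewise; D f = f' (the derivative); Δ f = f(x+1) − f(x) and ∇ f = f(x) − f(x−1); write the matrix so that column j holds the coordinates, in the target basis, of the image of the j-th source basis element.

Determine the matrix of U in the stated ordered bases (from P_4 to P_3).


image of 1: 0
image of x: 4
image of x^2: 8x + 2
image of x^3: 12x^2 + 6x + 2
image of x^4: 16x^3 + 12x^2 + 8x + 2
each image's coordinates form column j of the matrix

the matrix is [[0, 4, 2, 2, 2]; [0, 0, 8, 6, 8]; [0, 0, 0, 12, 12]; [0, 0, 0, 0, 16]] (rows listed top to bottom)


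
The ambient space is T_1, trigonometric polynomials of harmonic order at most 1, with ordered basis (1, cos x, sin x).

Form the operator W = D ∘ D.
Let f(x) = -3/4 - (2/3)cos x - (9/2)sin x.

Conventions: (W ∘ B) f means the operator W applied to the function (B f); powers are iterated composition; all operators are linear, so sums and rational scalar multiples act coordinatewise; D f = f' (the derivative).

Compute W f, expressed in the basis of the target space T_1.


D f = -(9/2)cos x + (2/3)sin x
D D f = (2/3)cos x + (9/2)sin x

the image equals g(x) = (2/3)cos x + (9/2)sin x


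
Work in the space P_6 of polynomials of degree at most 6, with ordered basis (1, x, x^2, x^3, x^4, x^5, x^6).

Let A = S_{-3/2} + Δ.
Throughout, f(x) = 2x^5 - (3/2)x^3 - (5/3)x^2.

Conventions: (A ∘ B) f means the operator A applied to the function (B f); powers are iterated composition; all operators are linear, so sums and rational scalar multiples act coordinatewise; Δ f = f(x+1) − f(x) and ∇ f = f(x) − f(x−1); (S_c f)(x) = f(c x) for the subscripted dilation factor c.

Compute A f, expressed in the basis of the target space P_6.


S_{-3/2} f = -(243/16)x^5 + (81/16)x^3 - (15/4)x^2
Δ f = 10x^4 + 20x^3 + (31/2)x^2 + (13/6)x - 7/6
(S_{-3/2} + Δ) f = -(243/16)x^5 + 10x^4 + (401/16)x^3 + (47/4)x^2 + (13/6)x - 7/6

the image equals g(x) = -(243/16)x^5 + 10x^4 + (401/16)x^3 + (47/4)x^2 + (13/6)x - 7/6


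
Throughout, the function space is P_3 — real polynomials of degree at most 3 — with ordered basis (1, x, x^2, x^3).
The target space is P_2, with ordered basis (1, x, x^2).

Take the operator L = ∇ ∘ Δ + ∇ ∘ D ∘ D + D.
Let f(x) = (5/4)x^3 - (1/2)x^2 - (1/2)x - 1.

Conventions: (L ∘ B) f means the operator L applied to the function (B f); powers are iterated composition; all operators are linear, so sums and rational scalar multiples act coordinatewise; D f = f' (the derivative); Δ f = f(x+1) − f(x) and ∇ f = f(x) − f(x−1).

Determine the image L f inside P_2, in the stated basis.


the result is g(x) = (15/4)x^2 + (13/2)x + 6

Δ f = (15/4)x^2 + (11/4)x + 1/4
∇ Δ f = (15/2)x - 1
D f = (15/4)x^2 - x - 1/2
D D f = (15/2)x - 1
∇ D D f = 15/2
D f = (15/4)x^2 - x - 1/2
(∇ ∘ Δ + ∇ ∘ D ∘ D + D) f = (15/4)x^2 + (13/2)x + 6


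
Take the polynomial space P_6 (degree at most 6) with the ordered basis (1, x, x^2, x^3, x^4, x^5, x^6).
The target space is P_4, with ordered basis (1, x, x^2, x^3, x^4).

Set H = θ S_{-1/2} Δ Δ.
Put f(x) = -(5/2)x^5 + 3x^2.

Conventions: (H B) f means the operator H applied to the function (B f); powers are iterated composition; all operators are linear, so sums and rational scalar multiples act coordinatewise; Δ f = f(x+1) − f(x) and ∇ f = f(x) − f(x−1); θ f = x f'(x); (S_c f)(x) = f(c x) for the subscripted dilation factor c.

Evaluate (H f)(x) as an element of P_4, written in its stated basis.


the result is g(x) = (75/4)x^3 - 75x^2 + (175/2)x

Δ f = -(25/2)x^4 - 25x^3 - 25x^2 - (13/2)x + 1/2
Δ Δ f = -50x^3 - 150x^2 - 175x - 69
S_{-1/2} Δ Δ f = (25/4)x^3 - (75/2)x^2 + (175/2)x - 69
θ (S_{-1/2} Δ Δ) f = (75/4)x^3 - 75x^2 + (175/2)x


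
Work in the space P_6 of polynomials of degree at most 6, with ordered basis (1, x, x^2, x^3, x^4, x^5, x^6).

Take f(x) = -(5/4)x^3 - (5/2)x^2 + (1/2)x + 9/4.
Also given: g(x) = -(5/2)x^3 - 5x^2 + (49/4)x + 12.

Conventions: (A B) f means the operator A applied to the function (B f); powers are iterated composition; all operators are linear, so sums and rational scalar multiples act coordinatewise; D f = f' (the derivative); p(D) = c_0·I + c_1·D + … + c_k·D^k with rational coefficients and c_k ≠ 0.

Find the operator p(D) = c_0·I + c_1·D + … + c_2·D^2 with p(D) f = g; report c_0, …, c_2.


c_0 = 2, c_1 = 0, c_2 = -3/2

D^0 f = -(5/4)x^3 - (5/2)x^2 + (1/2)x + 9/4
D^1 f = -(15/4)x^2 - 5x + 1/2
D^2 f = -(15/2)x - 5
matching coefficients of g against c_0 f + c_1 Df + … from the top degree down determines the c_i
solution: c_0 = 2, c_1 = 0, c_2 = -3/2


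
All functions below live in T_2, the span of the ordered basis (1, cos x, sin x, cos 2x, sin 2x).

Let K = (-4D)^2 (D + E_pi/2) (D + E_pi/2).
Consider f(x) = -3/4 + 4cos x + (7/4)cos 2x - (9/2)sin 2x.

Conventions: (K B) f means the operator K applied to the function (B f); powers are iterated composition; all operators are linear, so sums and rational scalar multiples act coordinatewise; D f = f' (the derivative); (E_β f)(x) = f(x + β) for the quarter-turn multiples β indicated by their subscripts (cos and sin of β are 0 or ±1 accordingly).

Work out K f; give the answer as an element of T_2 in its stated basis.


D f = -4sin x - 9cos 2x - (7/2)sin 2x
E_pi/2 f = -3/4 - 4sin x - (7/4)cos 2x + (9/2)sin 2x
(D + E_pi/2) f = -3/4 - 8sin x - (43/4)cos 2x + sin 2x
D (D + E_pi/2) f = -8cos x + 2cos 2x + (43/2)sin 2x
E_pi/2 (D + E_pi/2) f = -3/4 - 8cos x + (43/4)cos 2x - sin 2x
(D + E_pi/2) (D + E_pi/2) f = -3/4 - 16cos x + (51/4)cos 2x + (41/2)sin 2x
D (D + E_pi/2) (D + E_pi/2) f = 16sin x + 41cos 2x - (51/2)sin 2x
(-4D) (D + E_pi/2) (D + E_pi/2) f = -64sin x - 164cos 2x + 102sin 2x
D (-4D) (D + E_pi/2) (D + E_pi/2) f = -64cos x + 204cos 2x + 328sin 2x
(-4D) (-4D) (D + E_pi/2) (D + E_pi/2) f = 256cos x - 816cos 2x - 1312sin 2x

the image equals g(x) = 256cos x - 816cos 2x - 1312sin 2x


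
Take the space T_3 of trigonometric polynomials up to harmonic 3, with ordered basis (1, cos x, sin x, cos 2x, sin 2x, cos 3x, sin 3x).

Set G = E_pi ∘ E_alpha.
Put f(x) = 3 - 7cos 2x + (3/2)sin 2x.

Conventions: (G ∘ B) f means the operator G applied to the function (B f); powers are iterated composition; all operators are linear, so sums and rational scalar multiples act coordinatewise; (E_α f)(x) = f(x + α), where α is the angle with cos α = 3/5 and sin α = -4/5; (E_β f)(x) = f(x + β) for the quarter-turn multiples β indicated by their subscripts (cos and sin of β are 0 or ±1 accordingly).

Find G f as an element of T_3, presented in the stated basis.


g(x) = 3 + (13/25)cos 2x - (357/50)sin 2x

E_alpha f = 3 + (13/25)cos 2x - (357/50)sin 2x
E_pi E_alpha f = 3 + (13/25)cos 2x - (357/50)sin 2x


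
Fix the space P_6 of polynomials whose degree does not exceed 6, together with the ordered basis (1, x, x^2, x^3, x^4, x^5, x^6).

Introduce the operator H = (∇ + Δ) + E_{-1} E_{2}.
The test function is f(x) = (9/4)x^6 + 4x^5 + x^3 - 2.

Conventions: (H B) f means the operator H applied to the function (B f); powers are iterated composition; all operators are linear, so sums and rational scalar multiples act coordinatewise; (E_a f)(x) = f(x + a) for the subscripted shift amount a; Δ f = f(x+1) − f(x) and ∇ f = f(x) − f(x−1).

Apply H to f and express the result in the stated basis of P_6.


∇ f = (27/2)x^5 - (55/4)x^4 + 5x^3 + (37/4)x^2 - (19/2)x + 11/4
Δ f = (27/2)x^5 + (215/4)x^4 + 85x^3 + (307/4)x^2 + (73/2)x + 29/4
(∇ + Δ) f = 27x^5 + 40x^4 + 90x^3 + 86x^2 + 27x + 10
E_{2} f = (9/4)x^6 + 31x^5 + 175x^4 + 521x^3 + 866x^2 + 764x + 278
E_{-1} E_{2} f = (9/4)x^6 + (35/2)x^5 + (215/4)x^4 + 86x^3 + (307/4)x^2 + (73/2)x + 21/4
((∇ + Δ) + E_{-1} E_{2}) f = (9/4)x^6 + (89/2)x^5 + (375/4)x^4 + 176x^3 + (651/4)x^2 + (127/2)x + 61/4

g(x) = (9/4)x^6 + (89/2)x^5 + (375/4)x^4 + 176x^3 + (651/4)x^2 + (127/2)x + 61/4


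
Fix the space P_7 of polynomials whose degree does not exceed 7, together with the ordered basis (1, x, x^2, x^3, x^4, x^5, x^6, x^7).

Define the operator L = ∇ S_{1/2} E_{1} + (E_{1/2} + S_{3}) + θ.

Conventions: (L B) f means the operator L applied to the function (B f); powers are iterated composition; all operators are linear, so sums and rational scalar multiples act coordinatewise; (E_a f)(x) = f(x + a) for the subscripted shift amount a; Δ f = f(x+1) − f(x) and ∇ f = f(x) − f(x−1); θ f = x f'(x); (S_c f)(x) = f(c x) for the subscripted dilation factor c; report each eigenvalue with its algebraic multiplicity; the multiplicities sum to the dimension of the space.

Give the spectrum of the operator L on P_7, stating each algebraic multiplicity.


λ = 2 (multiplicity 1), λ = 5 (multiplicity 1), λ = 12 (multiplicity 1), λ = 31 (multiplicity 1), λ = 86 (multiplicity 1), λ = 249 (multiplicity 1), λ = 736 (multiplicity 1), λ = 2195 (multiplicity 1)

image of 1: 2
image of x: 5x + 1
image of x^2: 12x^2 + (3/2)x + 1
image of x^3: 31x^3 + (15/8)x^2 + (15/8)x + 1
image of x^4: 86x^4 + (9/4)x^3 + (21/8)x^2 + (9/4)x + 1
image of x^5: 249x^5 + (85/32)x^4 + (55/16)x^3 + (55/16)x^2 + (85/32)x + 1
image of x^6: 736x^6 + (99/32)x^5 + (285/64)x^4 + (75/16)x^3 + (285/64)x^2 + (99/32)x + 1
image of x^7: 2195x^7 + (455/128)x^6 + (735/128)x^5 + (805/128)x^4 + (805/128)x^3 + (735/128)x^2 + (455/128)x + 1
the matrix is upper triangular; its diagonal is (2, 5, 12, 31, 86, 249, 736, 2195)
for a triangular matrix the eigenvalues are the diagonal entries, with algebraic multiplicity their repetition count


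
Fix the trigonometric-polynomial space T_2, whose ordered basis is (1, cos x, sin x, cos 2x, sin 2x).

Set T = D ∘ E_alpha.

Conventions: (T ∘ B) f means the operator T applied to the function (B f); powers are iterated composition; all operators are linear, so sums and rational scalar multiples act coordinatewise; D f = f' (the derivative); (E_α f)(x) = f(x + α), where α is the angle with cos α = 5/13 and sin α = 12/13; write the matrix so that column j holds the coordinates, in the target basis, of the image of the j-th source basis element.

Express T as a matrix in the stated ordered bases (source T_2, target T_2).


the matrix is [[0, 0, 0, 0, 0]; [0, -12/13, 5/13, 0, 0]; [0, -5/13, -12/13, 0, 0]; [0, 0, 0, -240/169, -238/169]; [0, 0, 0, 238/169, -240/169]] (rows listed top to bottom)

image of 1: 0
image of cos x: -(12/13)cos x - (5/13)sin x
image of sin x: (5/13)cos x - (12/13)sin x
image of cos 2x: -(240/169)cos 2x + (238/169)sin 2x
image of sin 2x: -(238/169)cos 2x - (240/169)sin 2x
each image's coordinates form column j of the matrix


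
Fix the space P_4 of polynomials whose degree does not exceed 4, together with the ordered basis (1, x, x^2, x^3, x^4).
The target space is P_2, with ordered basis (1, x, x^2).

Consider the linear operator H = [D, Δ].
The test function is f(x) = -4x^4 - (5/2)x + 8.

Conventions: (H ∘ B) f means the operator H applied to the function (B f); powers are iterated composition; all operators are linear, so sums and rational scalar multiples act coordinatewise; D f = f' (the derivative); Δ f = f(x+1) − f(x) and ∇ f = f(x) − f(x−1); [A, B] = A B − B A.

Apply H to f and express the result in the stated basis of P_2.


g(x) = 0

Δ f = -16x^3 - 24x^2 - 16x - 13/2
D Δ f = -48x^2 - 48x - 16
D f = -16x^3 - 5/2
Δ D f = -48x^2 - 48x - 16
[D, Δ] f = 0


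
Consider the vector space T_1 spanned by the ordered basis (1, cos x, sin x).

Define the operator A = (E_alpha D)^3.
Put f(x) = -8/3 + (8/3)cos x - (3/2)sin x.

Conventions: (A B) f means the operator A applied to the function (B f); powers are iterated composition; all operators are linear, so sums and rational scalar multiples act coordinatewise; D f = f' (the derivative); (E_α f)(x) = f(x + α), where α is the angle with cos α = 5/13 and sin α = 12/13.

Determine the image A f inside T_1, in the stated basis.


D f = -(3/2)cos x - (8/3)sin x
E_alpha D f = -(79/26)cos x + (14/39)sin x
D (E_alpha D) f = (14/39)cos x + (79/26)sin x
E_alpha D (E_alpha D) f = (1492/507)cos x + (283/338)sin x
D (E_alpha D) (E_alpha D) f = (283/338)cos x - (1492/507)sin x
E_alpha D (E_alpha D) (E_alpha D) f = -(10521/4394)cos x - (12554/6591)sin x

g(x) = -(10521/4394)cos x - (12554/6591)sin x


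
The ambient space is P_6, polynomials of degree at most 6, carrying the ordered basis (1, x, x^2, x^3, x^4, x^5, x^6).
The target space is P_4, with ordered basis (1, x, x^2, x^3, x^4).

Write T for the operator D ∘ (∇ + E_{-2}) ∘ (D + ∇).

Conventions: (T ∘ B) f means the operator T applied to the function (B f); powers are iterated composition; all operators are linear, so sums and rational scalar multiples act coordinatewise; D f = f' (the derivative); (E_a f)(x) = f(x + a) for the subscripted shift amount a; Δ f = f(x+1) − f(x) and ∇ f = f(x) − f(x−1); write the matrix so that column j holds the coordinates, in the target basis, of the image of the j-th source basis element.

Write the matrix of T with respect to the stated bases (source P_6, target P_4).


image of 1: 0
image of x: 0
image of x^2: 4
image of x^3: 12x - 15
image of x^4: 24x^2 - 60x + 88
image of x^5: 40x^3 - 150x^2 + 440x - 395
image of x^6: 60x^4 - 300x^3 + 1320x^2 - 2370x + 1536
each image's coordinates form column j of the matrix

the matrix is [[0, 0, 4, -15, 88, -395, 1536]; [0, 0, 0, 12, -60, 440, -2370]; [0, 0, 0, 0, 24, -150, 1320]; [0, 0, 0, 0, 0, 40, -300]; [0, 0, 0, 0, 0, 0, 60]] (rows listed top to bottom)


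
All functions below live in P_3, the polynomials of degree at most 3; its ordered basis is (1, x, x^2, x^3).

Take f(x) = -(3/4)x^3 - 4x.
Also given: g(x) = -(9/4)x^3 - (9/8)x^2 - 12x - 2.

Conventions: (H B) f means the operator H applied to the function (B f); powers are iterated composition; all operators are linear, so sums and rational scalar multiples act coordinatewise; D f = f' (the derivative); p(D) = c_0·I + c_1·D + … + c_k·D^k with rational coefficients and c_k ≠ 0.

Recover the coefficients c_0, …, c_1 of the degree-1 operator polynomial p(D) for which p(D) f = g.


D^0 f = -(3/4)x^3 - 4x
D^1 f = -(9/4)x^2 - 4
matching coefficients of g against c_0 f + c_1 Df + … from the top degree down determines the c_i
solution: c_0 = 3, c_1 = 1/2

p(D) = 3·I + (1/2)·D, i.e. c_0 = 3, c_1 = 1/2


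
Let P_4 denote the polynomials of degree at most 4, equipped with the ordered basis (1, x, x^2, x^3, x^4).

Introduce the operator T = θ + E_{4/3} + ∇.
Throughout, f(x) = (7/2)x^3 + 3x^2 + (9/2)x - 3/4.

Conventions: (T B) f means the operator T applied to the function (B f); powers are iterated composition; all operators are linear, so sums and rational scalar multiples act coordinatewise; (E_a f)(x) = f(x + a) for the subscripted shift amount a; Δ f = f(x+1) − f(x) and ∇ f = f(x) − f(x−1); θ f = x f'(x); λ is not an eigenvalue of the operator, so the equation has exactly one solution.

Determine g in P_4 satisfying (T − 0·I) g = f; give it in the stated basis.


g(x) = (7/8)x^3 - (25/24)x^2 + (527/144)x - 4937/432

write g with unknown coordinates in the stated basis and equate coefficients in (T − 0·I) g = f
solving from the highest basis element down gives g = (7/8)x^3 - (25/24)x^2 + (527/144)x - 4937/432
check: T g = (7/2)x^3 + 3x^2 + (9/2)x - 3/4
so T g − 0·g = (7/2)x^3 + 3x^2 + (9/2)x - 3/4 = f ✓


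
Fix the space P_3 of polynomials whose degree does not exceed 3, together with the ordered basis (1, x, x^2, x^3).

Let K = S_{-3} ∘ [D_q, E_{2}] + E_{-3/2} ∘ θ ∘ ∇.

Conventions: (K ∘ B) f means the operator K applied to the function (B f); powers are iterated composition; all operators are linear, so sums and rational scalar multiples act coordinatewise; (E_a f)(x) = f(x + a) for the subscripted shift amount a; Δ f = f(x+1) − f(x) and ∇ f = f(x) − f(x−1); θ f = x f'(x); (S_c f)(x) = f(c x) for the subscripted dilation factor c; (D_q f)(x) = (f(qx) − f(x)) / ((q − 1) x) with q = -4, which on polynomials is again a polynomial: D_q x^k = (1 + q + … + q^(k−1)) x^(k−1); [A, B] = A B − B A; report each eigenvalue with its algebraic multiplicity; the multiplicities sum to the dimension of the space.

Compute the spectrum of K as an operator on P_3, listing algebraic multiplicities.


λ = 0 (multiplicity 4)

image of 1: 0
image of x: 0
image of x^2: 2x + 7
image of x^3: 6x^2 + 189x - 22
the matrix is upper triangular; its diagonal is (0, 0, 0, 0)
for a triangular matrix the eigenvalues are the diagonal entries, with algebraic multiplicity their repetition count


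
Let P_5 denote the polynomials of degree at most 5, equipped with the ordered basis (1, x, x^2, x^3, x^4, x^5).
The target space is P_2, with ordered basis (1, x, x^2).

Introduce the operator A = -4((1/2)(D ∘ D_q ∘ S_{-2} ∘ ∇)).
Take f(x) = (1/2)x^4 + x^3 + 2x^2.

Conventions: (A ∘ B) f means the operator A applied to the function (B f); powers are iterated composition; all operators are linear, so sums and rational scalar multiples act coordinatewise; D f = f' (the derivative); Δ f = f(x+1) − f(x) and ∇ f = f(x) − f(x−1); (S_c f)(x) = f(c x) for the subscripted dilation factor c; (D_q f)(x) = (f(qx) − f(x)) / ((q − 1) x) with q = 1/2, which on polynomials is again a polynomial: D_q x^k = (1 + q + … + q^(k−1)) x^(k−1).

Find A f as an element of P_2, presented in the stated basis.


the image equals g(x) = 112x

∇ f = 2x^3 + 3x - 3/2
S_{-2} ∇ f = -16x^3 - 6x - 3/2
D_q S_{-2} ∇ f = -28x^2 - 6
D D_q S_{-2} ∇ f = -56x
((1/2)(D ∘ D_q ∘ S_{-2} ∘ ∇)) f = -28x
(-4((1/2)(D ∘ D_q ∘ S_{-2} ∘ ∇))) f = 112x


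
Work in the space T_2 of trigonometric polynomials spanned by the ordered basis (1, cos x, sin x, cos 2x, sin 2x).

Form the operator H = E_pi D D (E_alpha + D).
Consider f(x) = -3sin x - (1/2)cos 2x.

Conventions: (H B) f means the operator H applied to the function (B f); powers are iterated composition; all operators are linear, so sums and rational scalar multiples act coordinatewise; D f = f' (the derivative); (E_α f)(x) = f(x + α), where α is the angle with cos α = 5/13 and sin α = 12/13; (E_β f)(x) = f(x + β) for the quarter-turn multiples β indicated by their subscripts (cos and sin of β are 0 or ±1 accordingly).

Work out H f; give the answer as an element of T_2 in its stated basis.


E_alpha f = -(36/13)cos x - (15/13)sin x + (119/338)cos 2x + (60/169)sin 2x
D f = -3cos x + sin 2x
(E_alpha + D) f = -(75/13)cos x - (15/13)sin x + (119/338)cos 2x + (229/169)sin 2x
D (E_alpha + D) f = -(15/13)cos x + (75/13)sin x + (458/169)cos 2x - (119/169)sin 2x
D D (E_alpha + D) f = (75/13)cos x + (15/13)sin x - (238/169)cos 2x - (916/169)sin 2x
E_pi D D (E_alpha + D) f = -(75/13)cos x - (15/13)sin x - (238/169)cos 2x - (916/169)sin 2x

the image equals g(x) = -(75/13)cos x - (15/13)sin x - (238/169)cos 2x - (916/169)sin 2x


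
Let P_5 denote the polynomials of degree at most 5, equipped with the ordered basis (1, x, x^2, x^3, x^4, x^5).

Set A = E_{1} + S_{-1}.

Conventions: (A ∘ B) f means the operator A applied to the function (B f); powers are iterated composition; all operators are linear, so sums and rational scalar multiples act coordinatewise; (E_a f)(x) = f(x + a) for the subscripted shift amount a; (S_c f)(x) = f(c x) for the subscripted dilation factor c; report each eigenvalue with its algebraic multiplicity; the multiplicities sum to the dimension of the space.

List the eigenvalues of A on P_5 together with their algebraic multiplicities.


image of 1: 2
image of x: 1
image of x^2: 2x^2 + 2x + 1
image of x^3: 3x^2 + 3x + 1
image of x^4: 2x^4 + 4x^3 + 6x^2 + 4x + 1
image of x^5: 5x^4 + 10x^3 + 10x^2 + 5x + 1
the matrix is upper triangular; its diagonal is (2, 0, 2, 0, 2, 0)
for a triangular matrix the eigenvalues are the diagonal entries, with algebraic multiplicity their repetition count

λ = 0 (multiplicity 3), λ = 2 (multiplicity 3)


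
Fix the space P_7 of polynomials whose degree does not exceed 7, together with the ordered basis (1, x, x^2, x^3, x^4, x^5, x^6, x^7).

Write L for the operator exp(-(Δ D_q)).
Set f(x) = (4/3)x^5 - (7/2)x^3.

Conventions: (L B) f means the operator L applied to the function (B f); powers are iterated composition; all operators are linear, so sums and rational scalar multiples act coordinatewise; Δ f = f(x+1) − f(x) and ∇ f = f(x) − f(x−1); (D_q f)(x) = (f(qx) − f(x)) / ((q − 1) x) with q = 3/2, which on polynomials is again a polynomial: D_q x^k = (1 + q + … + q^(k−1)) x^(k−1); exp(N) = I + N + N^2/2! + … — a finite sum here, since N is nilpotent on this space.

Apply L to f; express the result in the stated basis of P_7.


g(x) = (4/3)x^5 - (443/6)x^3 - (211/2)x^2 + 297x + 7151/24

order-1 term: -(211/3)x^3 - (211/2)x^2 - (445/12)x - 23/24
order-2 term: (4009/12)x + 3587/12
the series for exp(-(Δ D_q)) f terminates at order 2
exp(-(Δ D_q)) f = (4/3)x^5 - (443/6)x^3 - (211/2)x^2 + 297x + 7151/24


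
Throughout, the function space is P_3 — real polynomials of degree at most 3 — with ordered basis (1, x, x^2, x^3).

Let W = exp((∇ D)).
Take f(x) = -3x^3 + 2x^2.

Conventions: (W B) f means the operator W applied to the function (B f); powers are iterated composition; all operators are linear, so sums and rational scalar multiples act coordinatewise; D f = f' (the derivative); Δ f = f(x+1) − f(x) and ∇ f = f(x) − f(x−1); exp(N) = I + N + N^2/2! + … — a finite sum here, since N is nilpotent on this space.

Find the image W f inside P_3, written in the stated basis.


the result is g(x) = -3x^3 + 2x^2 - 18x + 13

order-1 term: -18x + 13
the series for exp((∇ D)) f terminates at order 1
exp((∇ D)) f = -3x^3 + 2x^2 - 18x + 13


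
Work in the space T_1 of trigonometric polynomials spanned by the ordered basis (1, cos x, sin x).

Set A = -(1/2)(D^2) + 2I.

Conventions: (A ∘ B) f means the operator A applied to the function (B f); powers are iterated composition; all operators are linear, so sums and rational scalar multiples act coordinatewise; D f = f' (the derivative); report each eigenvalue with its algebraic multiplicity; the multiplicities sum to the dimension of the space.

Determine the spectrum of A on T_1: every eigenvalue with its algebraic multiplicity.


image of 1: 2
image of cos x: (5/2)cos x
image of sin x: (5/2)sin x
the matrix is diagonal; its diagonal is (2, 5/2, 5/2)
for a triangular matrix the eigenvalues are the diagonal entries, with algebraic multiplicity their repetition count

λ = 2 (multiplicity 1), λ = 5/2 (multiplicity 2)


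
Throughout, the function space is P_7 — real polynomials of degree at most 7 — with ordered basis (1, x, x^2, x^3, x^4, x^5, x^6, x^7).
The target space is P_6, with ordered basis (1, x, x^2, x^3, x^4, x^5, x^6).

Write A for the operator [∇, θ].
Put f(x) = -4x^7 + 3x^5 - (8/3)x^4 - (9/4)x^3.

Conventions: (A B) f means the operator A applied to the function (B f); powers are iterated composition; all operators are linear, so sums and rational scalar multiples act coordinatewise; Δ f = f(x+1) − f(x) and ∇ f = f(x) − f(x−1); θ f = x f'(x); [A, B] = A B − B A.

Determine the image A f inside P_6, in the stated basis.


θ f = -28x^7 + 15x^5 - (32/3)x^4 - (27/4)x^3
∇ θ f = -196x^6 + 588x^5 - 905x^4 + (2362/3)x^3 - (1577/4)x^2 + (1183/12)x - 109/12
∇ f = -28x^6 + 84x^5 - 125x^4 + (298/3)x^3 - (179/4)x^2 + (109/12)x - 7/12
θ ∇ f = -168x^6 + 420x^5 - 500x^4 + 298x^3 - (179/2)x^2 + (109/12)x
[∇, θ] f = -28x^6 + 168x^5 - 405x^4 + (1468/3)x^3 - (1219/4)x^2 + (179/2)x - 109/12

g(x) = -28x^6 + 168x^5 - 405x^4 + (1468/3)x^3 - (1219/4)x^2 + (179/2)x - 109/12


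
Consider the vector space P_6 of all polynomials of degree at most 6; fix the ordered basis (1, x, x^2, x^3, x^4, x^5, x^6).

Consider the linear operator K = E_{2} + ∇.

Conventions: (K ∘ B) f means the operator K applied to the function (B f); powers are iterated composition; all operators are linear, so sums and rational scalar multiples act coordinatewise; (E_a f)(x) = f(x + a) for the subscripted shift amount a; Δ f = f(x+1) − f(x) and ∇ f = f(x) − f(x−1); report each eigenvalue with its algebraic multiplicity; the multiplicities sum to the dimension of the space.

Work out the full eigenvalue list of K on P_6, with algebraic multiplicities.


image of 1: 1
image of x: x + 3
image of x^2: x^2 + 6x + 3
image of x^3: x^3 + 9x^2 + 9x + 9
image of x^4: x^4 + 12x^3 + 18x^2 + 36x + 15
image of x^5: x^5 + 15x^4 + 30x^3 + 90x^2 + 75x + 33
image of x^6: x^6 + 18x^5 + 45x^4 + 180x^3 + 225x^2 + 198x + 63
the matrix is upper triangular; its diagonal is (1, 1, 1, 1, 1, 1, 1)
for a triangular matrix the eigenvalues are the diagonal entries, with algebraic multiplicity their repetition count

λ = 1 (multiplicity 7)


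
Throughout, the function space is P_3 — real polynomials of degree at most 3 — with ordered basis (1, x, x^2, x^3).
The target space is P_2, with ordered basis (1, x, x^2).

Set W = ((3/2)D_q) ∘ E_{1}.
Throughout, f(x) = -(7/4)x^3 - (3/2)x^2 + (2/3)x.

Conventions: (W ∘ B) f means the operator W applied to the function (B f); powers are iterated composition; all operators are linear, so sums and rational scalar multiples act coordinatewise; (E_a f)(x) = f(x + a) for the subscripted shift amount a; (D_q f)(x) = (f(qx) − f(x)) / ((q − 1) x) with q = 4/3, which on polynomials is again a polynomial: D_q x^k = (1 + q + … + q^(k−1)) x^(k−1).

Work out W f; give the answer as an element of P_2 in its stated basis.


the result is g(x) = -(259/24)x^2 - (189/8)x - 91/8

E_{1} f = -(7/4)x^3 - (27/4)x^2 - (91/12)x - 31/12
D_q E_{1} f = -(259/36)x^2 - (63/4)x - 91/12
((3/2)D_q) E_{1} f = -(259/24)x^2 - (189/8)x - 91/8


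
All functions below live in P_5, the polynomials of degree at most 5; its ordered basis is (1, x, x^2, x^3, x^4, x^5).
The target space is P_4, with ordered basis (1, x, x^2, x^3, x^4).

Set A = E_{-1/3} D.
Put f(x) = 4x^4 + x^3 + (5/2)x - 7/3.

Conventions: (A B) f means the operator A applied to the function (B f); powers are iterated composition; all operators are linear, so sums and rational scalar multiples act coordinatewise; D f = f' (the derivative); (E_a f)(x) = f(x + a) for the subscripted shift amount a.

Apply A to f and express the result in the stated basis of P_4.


g(x) = 16x^3 - 13x^2 + (10/3)x + 121/54

D f = 16x^3 + 3x^2 + 5/2
E_{-1/3} D f = 16x^3 - 13x^2 + (10/3)x + 121/54


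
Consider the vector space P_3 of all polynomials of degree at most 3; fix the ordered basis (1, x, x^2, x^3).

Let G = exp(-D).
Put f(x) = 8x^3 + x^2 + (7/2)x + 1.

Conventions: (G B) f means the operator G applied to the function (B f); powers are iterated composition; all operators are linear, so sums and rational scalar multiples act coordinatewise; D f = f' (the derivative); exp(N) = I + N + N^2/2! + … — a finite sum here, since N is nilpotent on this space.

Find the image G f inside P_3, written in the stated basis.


g(x) = 8x^3 - 23x^2 + (51/2)x - 19/2

order-1 term: -24x^2 - 2x - 7/2
order-2 term: 24x + 1
order-3 term: -8
the series for exp(-D) f terminates at order 3
exp(-D) f = 8x^3 - 23x^2 + (51/2)x - 19/2


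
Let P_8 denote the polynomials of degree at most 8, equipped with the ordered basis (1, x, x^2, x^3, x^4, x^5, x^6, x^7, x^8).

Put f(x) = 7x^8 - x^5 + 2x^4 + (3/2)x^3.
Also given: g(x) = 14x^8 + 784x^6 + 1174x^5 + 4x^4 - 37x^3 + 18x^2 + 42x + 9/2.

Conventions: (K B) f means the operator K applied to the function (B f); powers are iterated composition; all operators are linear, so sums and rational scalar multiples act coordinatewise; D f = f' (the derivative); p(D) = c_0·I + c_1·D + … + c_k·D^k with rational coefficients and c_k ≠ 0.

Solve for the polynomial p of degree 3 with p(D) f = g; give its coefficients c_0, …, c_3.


D^0 f = 7x^8 - x^5 + 2x^4 + (3/2)x^3
D^1 f = 56x^7 - 5x^4 + 8x^3 + (9/2)x^2
D^2 f = 392x^6 - 20x^3 + 24x^2 + 9x
D^3 f = 2352x^5 - 60x^2 + 48x + 9
matching coefficients of g against c_0 f + c_1 Df + … from the top degree down determines the c_i
solution: c_0 = 2, c_1 = 0, c_2 = 2, c_3 = 1/2

p(D) = 2·I + 2·D^2 + (1/2)·D^3, i.e. c_0 = 2, c_1 = 0, c_2 = 2, c_3 = 1/2


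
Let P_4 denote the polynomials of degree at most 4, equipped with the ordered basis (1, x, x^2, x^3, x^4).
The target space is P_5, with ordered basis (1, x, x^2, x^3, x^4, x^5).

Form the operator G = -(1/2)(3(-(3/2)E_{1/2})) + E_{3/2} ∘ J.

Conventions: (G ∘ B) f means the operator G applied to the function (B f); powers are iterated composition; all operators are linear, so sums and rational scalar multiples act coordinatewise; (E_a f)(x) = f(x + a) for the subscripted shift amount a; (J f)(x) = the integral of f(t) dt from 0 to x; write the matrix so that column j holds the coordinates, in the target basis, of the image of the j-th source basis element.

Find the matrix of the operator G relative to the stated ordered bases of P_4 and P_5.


image of 1: x + 15/4
image of x: (1/2)x^2 + (15/4)x + 9/4
image of x^2: (1/3)x^3 + (15/4)x^2 + (9/2)x + 27/16
image of x^3: (1/4)x^4 + (15/4)x^3 + (27/4)x^2 + (81/16)x + 99/64
image of x^4: (1/5)x^5 + (15/4)x^4 + 9x^3 + (81/8)x^2 + (99/16)x + 531/320
each image's coordinates form column j of the matrix

the matrix is [[15/4, 9/4, 27/16, 99/64, 531/320]; [1, 15/4, 9/2, 81/16, 99/16]; [0, 1/2, 15/4, 27/4, 81/8]; [0, 0, 1/3, 15/4, 9]; [0, 0, 0, 1/4, 15/4]; [0, 0, 0, 0, 1/5]] (rows listed top to bottom)


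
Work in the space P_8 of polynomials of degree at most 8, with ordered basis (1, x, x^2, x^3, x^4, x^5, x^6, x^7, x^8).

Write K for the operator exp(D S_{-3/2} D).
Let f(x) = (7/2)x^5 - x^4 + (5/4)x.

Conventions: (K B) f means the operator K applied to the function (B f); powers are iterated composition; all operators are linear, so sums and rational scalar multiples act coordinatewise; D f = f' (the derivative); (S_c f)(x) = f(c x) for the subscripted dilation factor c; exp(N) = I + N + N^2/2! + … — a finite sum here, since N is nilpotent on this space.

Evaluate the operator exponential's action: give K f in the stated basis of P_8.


g(x) = (7/2)x^5 - x^4 + (2835/8)x^3 + (81/2)x^2 + (76585/32)x - 243/4

order-1 term: (2835/8)x^3 + (81/2)x^2
order-2 term: (76545/32)x - 243/4
the series for exp(D S_{-3/2} D) f terminates at order 2
exp(D S_{-3/2} D) f = (7/2)x^5 - x^4 + (2835/8)x^3 + (81/2)x^2 + (76585/32)x - 243/4


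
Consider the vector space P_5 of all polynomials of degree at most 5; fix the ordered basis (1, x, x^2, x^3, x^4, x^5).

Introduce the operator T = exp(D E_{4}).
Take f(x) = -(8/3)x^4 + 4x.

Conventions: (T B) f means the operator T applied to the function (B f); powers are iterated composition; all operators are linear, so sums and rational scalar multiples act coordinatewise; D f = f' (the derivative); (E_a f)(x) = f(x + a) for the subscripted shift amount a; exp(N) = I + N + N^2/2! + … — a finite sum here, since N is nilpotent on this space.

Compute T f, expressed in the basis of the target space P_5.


g(x) = -(8/3)x^4 - (32/3)x^3 - 144x^2 - (2324/3)x - 5500/3

order-1 term: -(32/3)x^3 - 128x^2 - 512x - 2036/3
order-2 term: -16x^2 - 256x - 1024
order-3 term: -(32/3)x - 128
order-4 term: -8/3
the series for exp(D E_{4}) f terminates at order 4
exp(D E_{4}) f = -(8/3)x^4 - (32/3)x^3 - 144x^2 - (2324/3)x - 5500/3


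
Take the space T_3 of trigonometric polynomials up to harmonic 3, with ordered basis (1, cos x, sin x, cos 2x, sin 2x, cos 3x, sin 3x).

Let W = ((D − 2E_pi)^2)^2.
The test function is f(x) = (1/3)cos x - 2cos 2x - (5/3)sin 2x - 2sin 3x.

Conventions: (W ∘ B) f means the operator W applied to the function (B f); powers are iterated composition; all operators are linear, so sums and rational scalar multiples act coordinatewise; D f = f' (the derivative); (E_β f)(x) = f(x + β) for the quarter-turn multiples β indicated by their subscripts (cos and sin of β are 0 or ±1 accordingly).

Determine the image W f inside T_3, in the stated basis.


the image equals g(x) = -(7/3)cos x - 8sin x + 128cos 2x + (320/3)sin 2x + 240cos 3x + 238sin 3x

D f = -(1/3)sin x - (10/3)cos 2x + 4sin 2x - 6cos 3x
E_pi f = -(1/3)cos x - 2cos 2x - (5/3)sin 2x + 2sin 3x
(-2E_pi) f = (2/3)cos x + 4cos 2x + (10/3)sin 2x - 4sin 3x
(D − 2E_pi) f = (2/3)cos x - (1/3)sin x + (2/3)cos 2x + (22/3)sin 2x - 6cos 3x - 4sin 3x
D (D − 2E_pi) f = -(1/3)cos x - (2/3)sin x + (44/3)cos 2x - (4/3)sin 2x - 12cos 3x + 18sin 3x
E_pi (D − 2E_pi) f = -(2/3)cos x + (1/3)sin x + (2/3)cos 2x + (22/3)sin 2x + 6cos 3x + 4sin 3x
(-2E_pi) (D − 2E_pi) f = (4/3)cos x - (2/3)sin x - (4/3)cos 2x - (44/3)sin 2x - 12cos 3x - 8sin 3x
(D − 2E_pi) (D − 2E_pi) f = cos x - (4/3)sin x + (40/3)cos 2x - 16sin 2x - 24cos 3x + 10sin 3x
D (D − 2E_pi)^2 f = -(4/3)cos x - sin x - 32cos 2x - (80/3)sin 2x + 30cos 3x + 72sin 3x
E_pi (D − 2E_pi)^2 f = -cos x + (4/3)sin x + (40/3)cos 2x - 16sin 2x + 24cos 3x - 10sin 3x
(-2E_pi) (D − 2E_pi)^2 f = 2cos x - (8/3)sin x - (80/3)cos 2x + 32sin 2x - 48cos 3x + 20sin 3x
(D − 2E_pi) (D − 2E_pi)^2 f = (2/3)cos x - (11/3)sin x - (176/3)cos 2x + (16/3)sin 2x - 18cos 3x + 92sin 3x
D (D − 2E_pi) (D − 2E_pi)^2 f = -(11/3)cos x - (2/3)sin x + (32/3)cos 2x + (352/3)sin 2x + 276cos 3x + 54sin 3x
E_pi (D − 2E_pi) (D − 2E_pi)^2 f = -(2/3)cos x + (11/3)sin x - (176/3)cos 2x + (16/3)sin 2x + 18cos 3x - 92sin 3x
(-2E_pi) (D − 2E_pi) (D − 2E_pi)^2 f = (4/3)cos x - (22/3)sin x + (352/3)cos 2x - (32/3)sin 2x - 36cos 3x + 184sin 3x
(D − 2E_pi) (D − 2E_pi) (D − 2E_pi)^2 f = -(7/3)cos x - 8sin x + 128cos 2x + (320/3)sin 2x + 240cos 3x + 238sin 3x


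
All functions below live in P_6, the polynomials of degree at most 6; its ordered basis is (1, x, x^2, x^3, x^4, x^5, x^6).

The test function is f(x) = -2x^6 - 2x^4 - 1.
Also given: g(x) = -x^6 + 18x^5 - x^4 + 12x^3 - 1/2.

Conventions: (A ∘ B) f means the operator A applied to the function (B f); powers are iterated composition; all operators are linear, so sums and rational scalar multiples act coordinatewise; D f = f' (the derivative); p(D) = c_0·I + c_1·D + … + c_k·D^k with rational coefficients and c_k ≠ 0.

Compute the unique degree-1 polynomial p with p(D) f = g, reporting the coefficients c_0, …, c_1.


D^0 f = -2x^6 - 2x^4 - 1
D^1 f = -12x^5 - 8x^3
matching coefficients of g against c_0 f + c_1 Df + … from the top degree down determines the c_i
solution: c_0 = 1/2, c_1 = -3/2

p(D) = (1/2)·I − (3/2)·D, i.e. c_0 = 1/2, c_1 = -3/2


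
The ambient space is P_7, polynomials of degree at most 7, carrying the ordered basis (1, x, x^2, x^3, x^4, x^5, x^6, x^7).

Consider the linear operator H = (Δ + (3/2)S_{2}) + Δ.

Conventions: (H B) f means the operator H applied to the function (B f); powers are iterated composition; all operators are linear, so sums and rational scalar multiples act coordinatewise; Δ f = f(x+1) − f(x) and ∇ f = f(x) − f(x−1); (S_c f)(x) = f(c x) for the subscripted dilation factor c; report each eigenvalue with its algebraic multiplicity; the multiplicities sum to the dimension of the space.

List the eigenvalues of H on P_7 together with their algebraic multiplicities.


image of 1: 3/2
image of x: 3x + 2
image of x^2: 6x^2 + 4x + 2
image of x^3: 12x^3 + 6x^2 + 6x + 2
image of x^4: 24x^4 + 8x^3 + 12x^2 + 8x + 2
image of x^5: 48x^5 + 10x^4 + 20x^3 + 20x^2 + 10x + 2
image of x^6: 96x^6 + 12x^5 + 30x^4 + 40x^3 + 30x^2 + 12x + 2
image of x^7: 192x^7 + 14x^6 + 42x^5 + 70x^4 + 70x^3 + 42x^2 + 14x + 2
the matrix is upper triangular; its diagonal is (3/2, 3, 6, 12, 24, 48, 96, 192)
for a triangular matrix the eigenvalues are the diagonal entries, with algebraic multiplicity their repetition count

λ = 3/2 (multiplicity 1), λ = 3 (multiplicity 1), λ = 6 (multiplicity 1), λ = 12 (multiplicity 1), λ = 24 (multiplicity 1), λ = 48 (multiplicity 1), λ = 96 (multiplicity 1), λ = 192 (multiplicity 1)
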